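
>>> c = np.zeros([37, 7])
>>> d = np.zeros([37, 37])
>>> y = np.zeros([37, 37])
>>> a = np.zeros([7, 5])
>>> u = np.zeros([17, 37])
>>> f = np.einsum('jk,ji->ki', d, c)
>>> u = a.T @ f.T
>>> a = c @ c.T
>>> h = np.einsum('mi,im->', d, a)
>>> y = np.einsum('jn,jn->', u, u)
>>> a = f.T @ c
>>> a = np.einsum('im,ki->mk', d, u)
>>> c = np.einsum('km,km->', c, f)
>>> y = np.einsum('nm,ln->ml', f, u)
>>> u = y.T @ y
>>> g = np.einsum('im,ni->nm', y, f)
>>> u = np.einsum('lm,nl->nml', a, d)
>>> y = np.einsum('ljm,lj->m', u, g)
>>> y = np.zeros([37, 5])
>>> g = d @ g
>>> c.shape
()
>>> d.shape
(37, 37)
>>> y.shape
(37, 5)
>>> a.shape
(37, 5)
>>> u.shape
(37, 5, 37)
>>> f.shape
(37, 7)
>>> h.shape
()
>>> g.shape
(37, 5)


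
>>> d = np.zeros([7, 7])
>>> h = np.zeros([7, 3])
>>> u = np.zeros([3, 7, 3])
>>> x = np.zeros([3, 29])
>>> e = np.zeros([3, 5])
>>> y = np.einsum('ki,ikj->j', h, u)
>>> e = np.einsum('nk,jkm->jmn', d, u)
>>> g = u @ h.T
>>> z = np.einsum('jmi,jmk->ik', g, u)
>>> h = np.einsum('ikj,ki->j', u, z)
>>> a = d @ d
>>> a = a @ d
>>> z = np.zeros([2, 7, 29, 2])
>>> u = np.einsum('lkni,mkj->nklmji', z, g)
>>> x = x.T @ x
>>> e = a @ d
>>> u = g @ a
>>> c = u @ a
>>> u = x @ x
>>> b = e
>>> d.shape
(7, 7)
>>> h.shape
(3,)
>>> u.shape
(29, 29)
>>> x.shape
(29, 29)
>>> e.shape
(7, 7)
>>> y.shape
(3,)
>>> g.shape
(3, 7, 7)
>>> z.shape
(2, 7, 29, 2)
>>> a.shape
(7, 7)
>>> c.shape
(3, 7, 7)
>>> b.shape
(7, 7)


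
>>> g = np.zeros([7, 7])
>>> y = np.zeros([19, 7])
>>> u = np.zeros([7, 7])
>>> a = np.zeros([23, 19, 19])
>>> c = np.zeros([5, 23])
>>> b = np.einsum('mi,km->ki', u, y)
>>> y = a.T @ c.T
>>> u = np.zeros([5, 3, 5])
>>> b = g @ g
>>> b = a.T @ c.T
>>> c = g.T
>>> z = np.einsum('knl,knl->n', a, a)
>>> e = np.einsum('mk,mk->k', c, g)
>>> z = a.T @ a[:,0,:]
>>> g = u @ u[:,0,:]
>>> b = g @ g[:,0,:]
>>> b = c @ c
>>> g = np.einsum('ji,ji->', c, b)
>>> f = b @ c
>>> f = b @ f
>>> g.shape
()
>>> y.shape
(19, 19, 5)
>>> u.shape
(5, 3, 5)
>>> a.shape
(23, 19, 19)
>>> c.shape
(7, 7)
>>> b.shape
(7, 7)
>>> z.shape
(19, 19, 19)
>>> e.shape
(7,)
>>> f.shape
(7, 7)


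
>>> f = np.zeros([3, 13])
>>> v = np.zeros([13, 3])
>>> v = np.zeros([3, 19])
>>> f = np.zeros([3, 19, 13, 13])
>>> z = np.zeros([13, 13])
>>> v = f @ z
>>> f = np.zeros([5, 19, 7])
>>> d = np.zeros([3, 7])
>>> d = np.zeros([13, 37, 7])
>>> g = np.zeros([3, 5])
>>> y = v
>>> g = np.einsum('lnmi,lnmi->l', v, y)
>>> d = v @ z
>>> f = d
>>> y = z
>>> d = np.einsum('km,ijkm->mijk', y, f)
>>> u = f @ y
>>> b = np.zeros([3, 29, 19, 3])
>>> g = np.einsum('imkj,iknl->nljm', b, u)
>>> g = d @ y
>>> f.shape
(3, 19, 13, 13)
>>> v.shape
(3, 19, 13, 13)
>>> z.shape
(13, 13)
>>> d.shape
(13, 3, 19, 13)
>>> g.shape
(13, 3, 19, 13)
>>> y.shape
(13, 13)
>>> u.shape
(3, 19, 13, 13)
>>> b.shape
(3, 29, 19, 3)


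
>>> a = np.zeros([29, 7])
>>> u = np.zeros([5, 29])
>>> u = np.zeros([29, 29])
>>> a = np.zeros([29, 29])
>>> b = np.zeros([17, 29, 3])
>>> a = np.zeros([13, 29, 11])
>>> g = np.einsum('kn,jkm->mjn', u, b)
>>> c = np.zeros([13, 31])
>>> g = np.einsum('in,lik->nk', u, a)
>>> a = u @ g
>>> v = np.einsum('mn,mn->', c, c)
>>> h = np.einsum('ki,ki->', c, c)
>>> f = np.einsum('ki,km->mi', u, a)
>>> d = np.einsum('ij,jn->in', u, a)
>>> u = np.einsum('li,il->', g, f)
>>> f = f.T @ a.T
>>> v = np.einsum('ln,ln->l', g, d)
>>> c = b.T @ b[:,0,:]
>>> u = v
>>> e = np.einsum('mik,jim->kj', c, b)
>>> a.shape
(29, 11)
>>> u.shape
(29,)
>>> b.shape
(17, 29, 3)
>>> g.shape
(29, 11)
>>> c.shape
(3, 29, 3)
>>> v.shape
(29,)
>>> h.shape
()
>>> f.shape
(29, 29)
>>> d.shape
(29, 11)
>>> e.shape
(3, 17)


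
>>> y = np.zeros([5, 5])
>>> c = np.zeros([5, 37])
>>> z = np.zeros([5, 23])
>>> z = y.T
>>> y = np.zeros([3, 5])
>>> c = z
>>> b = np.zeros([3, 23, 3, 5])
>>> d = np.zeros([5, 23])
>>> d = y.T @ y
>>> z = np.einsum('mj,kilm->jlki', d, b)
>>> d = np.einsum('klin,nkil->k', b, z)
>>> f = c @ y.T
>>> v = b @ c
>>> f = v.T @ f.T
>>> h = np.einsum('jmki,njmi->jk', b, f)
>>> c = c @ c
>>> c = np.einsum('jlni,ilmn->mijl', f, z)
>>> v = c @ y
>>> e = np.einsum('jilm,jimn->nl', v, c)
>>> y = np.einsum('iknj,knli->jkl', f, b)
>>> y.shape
(5, 3, 3)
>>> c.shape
(3, 5, 5, 3)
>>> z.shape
(5, 3, 3, 23)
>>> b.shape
(3, 23, 3, 5)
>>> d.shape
(3,)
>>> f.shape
(5, 3, 23, 5)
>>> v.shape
(3, 5, 5, 5)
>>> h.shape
(3, 3)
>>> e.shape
(3, 5)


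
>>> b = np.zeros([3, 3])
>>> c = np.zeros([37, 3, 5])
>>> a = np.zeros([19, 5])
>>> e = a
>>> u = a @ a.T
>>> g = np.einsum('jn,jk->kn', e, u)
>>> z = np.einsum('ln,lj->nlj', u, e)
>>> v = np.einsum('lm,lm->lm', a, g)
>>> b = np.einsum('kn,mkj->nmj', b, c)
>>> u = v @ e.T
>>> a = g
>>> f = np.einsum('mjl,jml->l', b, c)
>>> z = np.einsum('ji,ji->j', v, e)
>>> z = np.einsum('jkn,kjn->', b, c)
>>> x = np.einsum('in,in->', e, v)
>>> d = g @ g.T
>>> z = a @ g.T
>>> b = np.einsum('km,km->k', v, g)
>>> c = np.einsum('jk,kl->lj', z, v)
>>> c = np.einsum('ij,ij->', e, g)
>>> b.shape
(19,)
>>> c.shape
()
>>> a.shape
(19, 5)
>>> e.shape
(19, 5)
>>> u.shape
(19, 19)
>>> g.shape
(19, 5)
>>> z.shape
(19, 19)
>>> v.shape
(19, 5)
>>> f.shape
(5,)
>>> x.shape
()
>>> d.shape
(19, 19)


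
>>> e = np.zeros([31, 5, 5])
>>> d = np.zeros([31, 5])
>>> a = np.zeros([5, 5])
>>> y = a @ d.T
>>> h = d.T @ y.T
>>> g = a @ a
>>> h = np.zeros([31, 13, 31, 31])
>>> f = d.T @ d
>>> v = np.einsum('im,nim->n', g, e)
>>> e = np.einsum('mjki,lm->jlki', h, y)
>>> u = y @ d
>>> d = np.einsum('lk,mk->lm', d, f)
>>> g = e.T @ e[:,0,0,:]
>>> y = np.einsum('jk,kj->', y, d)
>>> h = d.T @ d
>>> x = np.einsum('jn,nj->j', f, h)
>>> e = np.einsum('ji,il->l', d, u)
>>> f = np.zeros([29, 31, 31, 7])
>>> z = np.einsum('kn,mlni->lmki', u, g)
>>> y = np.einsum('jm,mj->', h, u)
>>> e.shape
(5,)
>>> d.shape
(31, 5)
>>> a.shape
(5, 5)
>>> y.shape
()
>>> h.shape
(5, 5)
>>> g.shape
(31, 31, 5, 31)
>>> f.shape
(29, 31, 31, 7)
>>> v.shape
(31,)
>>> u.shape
(5, 5)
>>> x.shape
(5,)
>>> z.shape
(31, 31, 5, 31)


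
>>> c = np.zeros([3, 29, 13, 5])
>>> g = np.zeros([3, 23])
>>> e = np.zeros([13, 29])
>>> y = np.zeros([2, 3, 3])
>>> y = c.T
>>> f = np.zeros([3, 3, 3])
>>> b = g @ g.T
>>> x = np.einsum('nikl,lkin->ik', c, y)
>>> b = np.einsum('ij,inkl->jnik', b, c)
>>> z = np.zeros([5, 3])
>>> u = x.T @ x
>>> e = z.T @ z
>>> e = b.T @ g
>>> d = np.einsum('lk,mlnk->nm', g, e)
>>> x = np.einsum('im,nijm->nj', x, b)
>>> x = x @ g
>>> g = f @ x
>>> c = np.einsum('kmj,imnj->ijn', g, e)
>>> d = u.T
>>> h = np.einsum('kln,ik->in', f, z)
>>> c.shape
(13, 23, 29)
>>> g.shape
(3, 3, 23)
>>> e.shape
(13, 3, 29, 23)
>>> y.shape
(5, 13, 29, 3)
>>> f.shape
(3, 3, 3)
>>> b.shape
(3, 29, 3, 13)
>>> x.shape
(3, 23)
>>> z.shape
(5, 3)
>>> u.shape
(13, 13)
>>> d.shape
(13, 13)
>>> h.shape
(5, 3)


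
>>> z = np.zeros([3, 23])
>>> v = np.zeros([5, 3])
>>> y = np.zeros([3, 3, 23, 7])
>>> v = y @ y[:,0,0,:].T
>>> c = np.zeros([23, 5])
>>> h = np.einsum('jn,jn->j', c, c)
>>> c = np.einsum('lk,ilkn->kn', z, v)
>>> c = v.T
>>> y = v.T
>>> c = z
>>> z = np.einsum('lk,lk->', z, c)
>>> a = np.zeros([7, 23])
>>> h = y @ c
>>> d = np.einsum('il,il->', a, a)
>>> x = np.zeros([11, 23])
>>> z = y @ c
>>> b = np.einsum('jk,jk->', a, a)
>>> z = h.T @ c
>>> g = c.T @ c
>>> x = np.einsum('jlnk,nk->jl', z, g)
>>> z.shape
(23, 3, 23, 23)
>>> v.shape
(3, 3, 23, 3)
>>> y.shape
(3, 23, 3, 3)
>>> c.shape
(3, 23)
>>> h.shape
(3, 23, 3, 23)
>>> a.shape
(7, 23)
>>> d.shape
()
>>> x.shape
(23, 3)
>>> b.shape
()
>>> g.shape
(23, 23)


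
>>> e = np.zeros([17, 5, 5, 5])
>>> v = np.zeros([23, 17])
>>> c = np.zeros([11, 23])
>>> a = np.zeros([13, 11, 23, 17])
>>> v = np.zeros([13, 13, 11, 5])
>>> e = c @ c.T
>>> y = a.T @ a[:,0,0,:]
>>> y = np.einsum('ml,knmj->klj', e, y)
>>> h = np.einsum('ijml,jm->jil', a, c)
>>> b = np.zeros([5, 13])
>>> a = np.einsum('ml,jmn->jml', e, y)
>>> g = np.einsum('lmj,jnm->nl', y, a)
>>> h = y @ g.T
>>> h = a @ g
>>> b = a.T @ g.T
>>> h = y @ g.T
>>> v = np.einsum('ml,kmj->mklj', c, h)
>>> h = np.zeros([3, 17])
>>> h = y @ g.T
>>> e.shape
(11, 11)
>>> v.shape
(11, 17, 23, 11)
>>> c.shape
(11, 23)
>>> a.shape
(17, 11, 11)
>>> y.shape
(17, 11, 17)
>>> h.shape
(17, 11, 11)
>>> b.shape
(11, 11, 11)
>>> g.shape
(11, 17)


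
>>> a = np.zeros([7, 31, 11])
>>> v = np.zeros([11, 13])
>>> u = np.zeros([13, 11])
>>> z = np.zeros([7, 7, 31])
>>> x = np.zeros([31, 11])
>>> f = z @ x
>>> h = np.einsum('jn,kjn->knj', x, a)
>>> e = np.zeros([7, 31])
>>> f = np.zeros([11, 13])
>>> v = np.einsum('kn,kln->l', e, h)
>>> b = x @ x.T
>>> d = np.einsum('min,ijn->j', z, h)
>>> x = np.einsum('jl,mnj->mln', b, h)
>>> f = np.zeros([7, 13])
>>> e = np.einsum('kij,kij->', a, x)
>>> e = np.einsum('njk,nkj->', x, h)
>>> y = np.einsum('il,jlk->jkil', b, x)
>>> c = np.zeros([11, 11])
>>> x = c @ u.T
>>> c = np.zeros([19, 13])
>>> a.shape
(7, 31, 11)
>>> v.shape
(11,)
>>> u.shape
(13, 11)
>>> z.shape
(7, 7, 31)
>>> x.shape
(11, 13)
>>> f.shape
(7, 13)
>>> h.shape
(7, 11, 31)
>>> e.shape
()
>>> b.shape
(31, 31)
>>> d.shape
(11,)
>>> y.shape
(7, 11, 31, 31)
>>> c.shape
(19, 13)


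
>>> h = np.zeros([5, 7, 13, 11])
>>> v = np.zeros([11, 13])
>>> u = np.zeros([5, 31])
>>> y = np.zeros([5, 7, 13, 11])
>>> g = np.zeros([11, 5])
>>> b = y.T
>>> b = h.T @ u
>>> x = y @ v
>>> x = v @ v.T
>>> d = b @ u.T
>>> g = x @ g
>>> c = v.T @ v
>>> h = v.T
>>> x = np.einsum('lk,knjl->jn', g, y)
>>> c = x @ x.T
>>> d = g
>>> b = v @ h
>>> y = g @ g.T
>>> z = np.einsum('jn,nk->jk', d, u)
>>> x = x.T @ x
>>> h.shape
(13, 11)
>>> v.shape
(11, 13)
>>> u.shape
(5, 31)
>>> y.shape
(11, 11)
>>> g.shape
(11, 5)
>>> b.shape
(11, 11)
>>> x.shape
(7, 7)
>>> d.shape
(11, 5)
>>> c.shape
(13, 13)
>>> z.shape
(11, 31)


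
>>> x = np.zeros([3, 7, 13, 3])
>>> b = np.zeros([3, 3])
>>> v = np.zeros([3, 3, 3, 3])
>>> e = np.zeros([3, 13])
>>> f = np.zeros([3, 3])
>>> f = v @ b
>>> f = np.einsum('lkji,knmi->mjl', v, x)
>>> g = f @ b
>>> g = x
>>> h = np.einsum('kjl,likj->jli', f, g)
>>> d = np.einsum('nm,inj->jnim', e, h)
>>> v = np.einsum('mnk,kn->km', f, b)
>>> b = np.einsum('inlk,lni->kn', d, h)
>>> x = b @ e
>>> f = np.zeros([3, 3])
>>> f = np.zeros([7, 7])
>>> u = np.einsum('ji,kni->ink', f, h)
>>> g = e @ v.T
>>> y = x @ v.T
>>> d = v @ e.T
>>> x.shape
(13, 13)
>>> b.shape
(13, 3)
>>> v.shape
(3, 13)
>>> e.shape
(3, 13)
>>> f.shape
(7, 7)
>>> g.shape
(3, 3)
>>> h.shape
(3, 3, 7)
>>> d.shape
(3, 3)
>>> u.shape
(7, 3, 3)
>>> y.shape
(13, 3)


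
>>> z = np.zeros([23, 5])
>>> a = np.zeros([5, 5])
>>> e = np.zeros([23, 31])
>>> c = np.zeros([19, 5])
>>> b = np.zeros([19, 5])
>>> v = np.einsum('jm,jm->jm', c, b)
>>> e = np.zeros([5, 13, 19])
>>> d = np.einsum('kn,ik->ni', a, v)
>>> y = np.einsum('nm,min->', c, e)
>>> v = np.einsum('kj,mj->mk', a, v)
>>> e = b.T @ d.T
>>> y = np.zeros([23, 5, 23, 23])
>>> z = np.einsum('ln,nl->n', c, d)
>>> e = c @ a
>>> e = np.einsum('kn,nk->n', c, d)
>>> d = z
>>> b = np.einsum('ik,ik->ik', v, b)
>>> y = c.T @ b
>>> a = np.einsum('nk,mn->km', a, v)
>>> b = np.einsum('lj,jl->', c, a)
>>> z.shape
(5,)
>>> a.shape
(5, 19)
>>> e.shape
(5,)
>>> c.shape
(19, 5)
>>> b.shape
()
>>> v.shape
(19, 5)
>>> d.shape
(5,)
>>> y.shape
(5, 5)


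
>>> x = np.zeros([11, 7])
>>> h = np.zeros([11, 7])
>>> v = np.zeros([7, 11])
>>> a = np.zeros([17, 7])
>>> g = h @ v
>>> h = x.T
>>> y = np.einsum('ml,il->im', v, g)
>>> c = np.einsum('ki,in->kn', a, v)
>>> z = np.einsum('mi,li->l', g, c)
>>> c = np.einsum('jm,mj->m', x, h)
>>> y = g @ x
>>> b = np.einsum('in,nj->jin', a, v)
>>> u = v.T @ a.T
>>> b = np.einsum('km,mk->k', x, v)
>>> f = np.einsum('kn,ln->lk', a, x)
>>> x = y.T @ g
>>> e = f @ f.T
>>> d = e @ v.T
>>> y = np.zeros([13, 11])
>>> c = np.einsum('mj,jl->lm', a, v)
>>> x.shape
(7, 11)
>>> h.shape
(7, 11)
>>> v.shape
(7, 11)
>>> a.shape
(17, 7)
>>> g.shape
(11, 11)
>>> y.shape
(13, 11)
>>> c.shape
(11, 17)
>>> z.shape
(17,)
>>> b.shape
(11,)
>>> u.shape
(11, 17)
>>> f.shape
(11, 17)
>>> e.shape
(11, 11)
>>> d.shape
(11, 7)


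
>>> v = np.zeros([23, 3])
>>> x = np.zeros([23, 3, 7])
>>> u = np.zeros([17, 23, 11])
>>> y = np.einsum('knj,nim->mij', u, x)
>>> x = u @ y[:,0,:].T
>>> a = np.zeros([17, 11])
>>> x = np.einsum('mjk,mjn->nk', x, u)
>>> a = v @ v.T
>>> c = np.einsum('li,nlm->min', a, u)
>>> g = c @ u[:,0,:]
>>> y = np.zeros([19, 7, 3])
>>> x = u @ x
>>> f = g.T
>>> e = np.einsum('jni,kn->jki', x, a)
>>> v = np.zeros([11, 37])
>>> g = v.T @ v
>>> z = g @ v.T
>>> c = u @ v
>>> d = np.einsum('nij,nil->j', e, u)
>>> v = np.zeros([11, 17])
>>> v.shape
(11, 17)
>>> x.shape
(17, 23, 7)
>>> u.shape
(17, 23, 11)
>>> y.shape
(19, 7, 3)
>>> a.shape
(23, 23)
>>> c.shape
(17, 23, 37)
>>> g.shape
(37, 37)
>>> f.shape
(11, 23, 11)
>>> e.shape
(17, 23, 7)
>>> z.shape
(37, 11)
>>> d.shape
(7,)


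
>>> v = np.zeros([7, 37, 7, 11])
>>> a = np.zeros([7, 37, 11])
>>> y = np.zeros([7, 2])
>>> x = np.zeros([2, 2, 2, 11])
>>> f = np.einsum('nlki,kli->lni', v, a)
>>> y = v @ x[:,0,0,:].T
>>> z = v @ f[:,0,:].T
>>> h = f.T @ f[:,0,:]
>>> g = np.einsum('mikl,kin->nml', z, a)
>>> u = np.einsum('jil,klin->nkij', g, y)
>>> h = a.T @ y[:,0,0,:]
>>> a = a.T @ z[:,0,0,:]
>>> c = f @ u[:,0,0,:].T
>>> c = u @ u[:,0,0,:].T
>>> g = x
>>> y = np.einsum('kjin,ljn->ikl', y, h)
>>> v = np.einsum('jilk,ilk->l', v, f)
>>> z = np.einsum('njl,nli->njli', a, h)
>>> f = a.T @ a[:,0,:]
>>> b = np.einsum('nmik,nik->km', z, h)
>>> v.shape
(7,)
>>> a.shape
(11, 37, 37)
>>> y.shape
(7, 7, 11)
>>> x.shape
(2, 2, 2, 11)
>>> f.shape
(37, 37, 37)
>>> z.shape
(11, 37, 37, 2)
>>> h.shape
(11, 37, 2)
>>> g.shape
(2, 2, 2, 11)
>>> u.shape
(2, 7, 7, 11)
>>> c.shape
(2, 7, 7, 2)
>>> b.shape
(2, 37)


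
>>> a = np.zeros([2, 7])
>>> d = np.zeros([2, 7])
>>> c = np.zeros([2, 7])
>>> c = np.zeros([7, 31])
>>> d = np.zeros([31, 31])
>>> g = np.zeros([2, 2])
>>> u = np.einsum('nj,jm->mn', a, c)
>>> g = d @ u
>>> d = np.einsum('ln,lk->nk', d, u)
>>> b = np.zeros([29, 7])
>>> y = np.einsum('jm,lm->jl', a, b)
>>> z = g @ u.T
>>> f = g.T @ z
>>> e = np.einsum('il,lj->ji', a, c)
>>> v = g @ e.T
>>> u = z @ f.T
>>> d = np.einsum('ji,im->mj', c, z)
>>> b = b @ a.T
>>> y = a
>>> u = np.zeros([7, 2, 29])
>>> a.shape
(2, 7)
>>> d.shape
(31, 7)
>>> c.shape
(7, 31)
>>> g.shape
(31, 2)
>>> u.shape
(7, 2, 29)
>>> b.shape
(29, 2)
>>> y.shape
(2, 7)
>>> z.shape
(31, 31)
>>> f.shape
(2, 31)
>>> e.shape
(31, 2)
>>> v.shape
(31, 31)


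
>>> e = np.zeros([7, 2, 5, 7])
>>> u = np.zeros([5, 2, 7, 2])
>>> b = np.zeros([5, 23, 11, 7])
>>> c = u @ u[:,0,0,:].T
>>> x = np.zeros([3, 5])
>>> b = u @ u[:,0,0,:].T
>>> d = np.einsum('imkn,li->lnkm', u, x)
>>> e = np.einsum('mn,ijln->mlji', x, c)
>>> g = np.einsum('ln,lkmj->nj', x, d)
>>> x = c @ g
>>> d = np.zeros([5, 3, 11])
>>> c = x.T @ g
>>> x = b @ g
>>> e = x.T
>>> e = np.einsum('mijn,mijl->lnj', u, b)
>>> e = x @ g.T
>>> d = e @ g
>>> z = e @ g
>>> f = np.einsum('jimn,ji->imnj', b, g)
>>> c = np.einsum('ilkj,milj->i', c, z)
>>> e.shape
(5, 2, 7, 5)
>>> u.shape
(5, 2, 7, 2)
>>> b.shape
(5, 2, 7, 5)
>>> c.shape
(2,)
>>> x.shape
(5, 2, 7, 2)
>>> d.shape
(5, 2, 7, 2)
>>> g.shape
(5, 2)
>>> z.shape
(5, 2, 7, 2)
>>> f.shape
(2, 7, 5, 5)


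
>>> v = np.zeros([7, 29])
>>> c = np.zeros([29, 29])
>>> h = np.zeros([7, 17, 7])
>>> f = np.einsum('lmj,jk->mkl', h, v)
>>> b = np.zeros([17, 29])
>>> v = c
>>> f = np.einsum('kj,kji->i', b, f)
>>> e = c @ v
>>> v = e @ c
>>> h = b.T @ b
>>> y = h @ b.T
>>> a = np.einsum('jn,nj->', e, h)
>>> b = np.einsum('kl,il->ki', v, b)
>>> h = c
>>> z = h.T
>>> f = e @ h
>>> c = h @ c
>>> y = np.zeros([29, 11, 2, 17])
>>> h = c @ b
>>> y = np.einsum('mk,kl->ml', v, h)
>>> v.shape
(29, 29)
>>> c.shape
(29, 29)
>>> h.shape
(29, 17)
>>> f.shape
(29, 29)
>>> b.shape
(29, 17)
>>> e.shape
(29, 29)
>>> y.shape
(29, 17)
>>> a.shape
()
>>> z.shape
(29, 29)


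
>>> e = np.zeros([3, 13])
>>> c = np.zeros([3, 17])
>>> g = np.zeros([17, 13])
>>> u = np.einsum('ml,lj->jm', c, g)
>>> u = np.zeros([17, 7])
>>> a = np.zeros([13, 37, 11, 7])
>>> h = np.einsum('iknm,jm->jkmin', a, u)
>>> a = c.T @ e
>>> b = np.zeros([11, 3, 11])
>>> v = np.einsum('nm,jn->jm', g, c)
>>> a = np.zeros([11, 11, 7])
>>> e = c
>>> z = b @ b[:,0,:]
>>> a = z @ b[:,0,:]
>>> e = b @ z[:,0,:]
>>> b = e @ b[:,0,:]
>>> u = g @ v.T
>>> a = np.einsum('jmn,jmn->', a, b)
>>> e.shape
(11, 3, 11)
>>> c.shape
(3, 17)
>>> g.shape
(17, 13)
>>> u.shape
(17, 3)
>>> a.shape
()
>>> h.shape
(17, 37, 7, 13, 11)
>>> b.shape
(11, 3, 11)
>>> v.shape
(3, 13)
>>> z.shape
(11, 3, 11)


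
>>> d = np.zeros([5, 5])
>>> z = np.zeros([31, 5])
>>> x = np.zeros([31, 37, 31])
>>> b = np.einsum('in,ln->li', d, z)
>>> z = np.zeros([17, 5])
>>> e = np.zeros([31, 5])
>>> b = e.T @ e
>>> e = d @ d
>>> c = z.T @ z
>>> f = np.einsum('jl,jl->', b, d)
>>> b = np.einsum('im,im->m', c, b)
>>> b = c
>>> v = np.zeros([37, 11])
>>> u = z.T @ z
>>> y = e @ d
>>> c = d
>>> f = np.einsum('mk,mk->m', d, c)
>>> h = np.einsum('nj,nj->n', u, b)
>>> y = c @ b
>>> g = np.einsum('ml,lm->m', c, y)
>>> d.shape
(5, 5)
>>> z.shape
(17, 5)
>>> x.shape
(31, 37, 31)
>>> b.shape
(5, 5)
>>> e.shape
(5, 5)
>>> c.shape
(5, 5)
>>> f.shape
(5,)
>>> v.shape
(37, 11)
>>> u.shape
(5, 5)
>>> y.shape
(5, 5)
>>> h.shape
(5,)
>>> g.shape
(5,)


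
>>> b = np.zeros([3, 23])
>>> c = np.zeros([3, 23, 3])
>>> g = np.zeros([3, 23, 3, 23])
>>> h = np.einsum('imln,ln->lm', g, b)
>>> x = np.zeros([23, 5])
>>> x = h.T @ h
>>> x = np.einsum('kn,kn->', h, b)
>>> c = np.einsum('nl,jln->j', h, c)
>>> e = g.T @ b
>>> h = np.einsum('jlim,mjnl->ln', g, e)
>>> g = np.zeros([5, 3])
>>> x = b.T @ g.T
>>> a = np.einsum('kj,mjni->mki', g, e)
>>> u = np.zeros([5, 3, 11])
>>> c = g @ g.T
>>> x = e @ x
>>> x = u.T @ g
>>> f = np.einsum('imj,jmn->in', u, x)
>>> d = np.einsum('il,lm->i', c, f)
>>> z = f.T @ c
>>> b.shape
(3, 23)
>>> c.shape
(5, 5)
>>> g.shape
(5, 3)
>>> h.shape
(23, 23)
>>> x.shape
(11, 3, 3)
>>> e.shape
(23, 3, 23, 23)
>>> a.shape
(23, 5, 23)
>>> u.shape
(5, 3, 11)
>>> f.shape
(5, 3)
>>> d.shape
(5,)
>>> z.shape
(3, 5)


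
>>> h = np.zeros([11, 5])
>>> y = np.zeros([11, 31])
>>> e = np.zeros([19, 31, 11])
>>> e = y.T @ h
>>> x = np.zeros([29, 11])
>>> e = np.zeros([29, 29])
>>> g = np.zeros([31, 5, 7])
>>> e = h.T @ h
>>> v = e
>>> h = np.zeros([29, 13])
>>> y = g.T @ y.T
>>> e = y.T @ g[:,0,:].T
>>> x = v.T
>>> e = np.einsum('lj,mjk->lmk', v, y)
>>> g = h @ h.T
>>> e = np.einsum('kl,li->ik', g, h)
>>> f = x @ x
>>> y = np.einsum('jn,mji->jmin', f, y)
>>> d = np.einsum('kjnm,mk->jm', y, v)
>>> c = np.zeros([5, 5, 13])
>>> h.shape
(29, 13)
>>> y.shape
(5, 7, 11, 5)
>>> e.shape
(13, 29)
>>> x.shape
(5, 5)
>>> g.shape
(29, 29)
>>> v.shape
(5, 5)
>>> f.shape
(5, 5)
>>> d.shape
(7, 5)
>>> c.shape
(5, 5, 13)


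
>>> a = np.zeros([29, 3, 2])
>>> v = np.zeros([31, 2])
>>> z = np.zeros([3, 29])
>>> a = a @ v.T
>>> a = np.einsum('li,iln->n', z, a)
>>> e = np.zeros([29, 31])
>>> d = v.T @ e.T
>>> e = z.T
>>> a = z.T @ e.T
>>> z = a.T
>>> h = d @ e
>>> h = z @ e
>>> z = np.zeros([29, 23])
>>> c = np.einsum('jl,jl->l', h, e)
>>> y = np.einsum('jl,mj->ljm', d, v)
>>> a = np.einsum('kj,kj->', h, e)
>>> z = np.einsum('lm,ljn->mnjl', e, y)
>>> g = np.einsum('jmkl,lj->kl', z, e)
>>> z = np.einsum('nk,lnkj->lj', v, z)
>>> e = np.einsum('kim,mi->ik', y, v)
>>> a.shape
()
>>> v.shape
(31, 2)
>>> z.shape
(3, 29)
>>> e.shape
(2, 29)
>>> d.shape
(2, 29)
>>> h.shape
(29, 3)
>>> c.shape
(3,)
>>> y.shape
(29, 2, 31)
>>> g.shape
(2, 29)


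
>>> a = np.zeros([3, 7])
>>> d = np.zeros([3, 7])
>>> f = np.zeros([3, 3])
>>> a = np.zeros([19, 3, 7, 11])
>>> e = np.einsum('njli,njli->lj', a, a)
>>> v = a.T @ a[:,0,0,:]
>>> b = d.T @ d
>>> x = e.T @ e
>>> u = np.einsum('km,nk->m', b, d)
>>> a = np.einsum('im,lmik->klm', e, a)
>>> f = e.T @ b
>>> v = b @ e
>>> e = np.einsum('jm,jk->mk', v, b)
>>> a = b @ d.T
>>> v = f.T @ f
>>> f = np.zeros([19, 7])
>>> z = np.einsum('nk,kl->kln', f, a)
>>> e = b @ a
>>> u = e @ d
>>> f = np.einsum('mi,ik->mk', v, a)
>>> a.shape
(7, 3)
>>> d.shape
(3, 7)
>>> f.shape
(7, 3)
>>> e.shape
(7, 3)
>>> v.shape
(7, 7)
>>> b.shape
(7, 7)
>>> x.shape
(3, 3)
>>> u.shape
(7, 7)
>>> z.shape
(7, 3, 19)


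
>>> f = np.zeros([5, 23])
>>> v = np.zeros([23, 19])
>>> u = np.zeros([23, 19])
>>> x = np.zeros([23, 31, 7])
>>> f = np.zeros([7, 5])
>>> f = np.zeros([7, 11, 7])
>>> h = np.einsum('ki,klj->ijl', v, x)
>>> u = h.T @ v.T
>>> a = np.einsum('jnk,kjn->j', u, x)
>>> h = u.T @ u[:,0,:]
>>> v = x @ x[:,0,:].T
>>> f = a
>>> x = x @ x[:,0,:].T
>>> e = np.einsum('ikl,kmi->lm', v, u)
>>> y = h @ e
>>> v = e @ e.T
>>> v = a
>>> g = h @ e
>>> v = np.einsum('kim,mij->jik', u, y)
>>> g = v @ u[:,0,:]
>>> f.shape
(31,)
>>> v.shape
(7, 7, 31)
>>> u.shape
(31, 7, 23)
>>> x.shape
(23, 31, 23)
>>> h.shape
(23, 7, 23)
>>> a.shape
(31,)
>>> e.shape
(23, 7)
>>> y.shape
(23, 7, 7)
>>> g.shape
(7, 7, 23)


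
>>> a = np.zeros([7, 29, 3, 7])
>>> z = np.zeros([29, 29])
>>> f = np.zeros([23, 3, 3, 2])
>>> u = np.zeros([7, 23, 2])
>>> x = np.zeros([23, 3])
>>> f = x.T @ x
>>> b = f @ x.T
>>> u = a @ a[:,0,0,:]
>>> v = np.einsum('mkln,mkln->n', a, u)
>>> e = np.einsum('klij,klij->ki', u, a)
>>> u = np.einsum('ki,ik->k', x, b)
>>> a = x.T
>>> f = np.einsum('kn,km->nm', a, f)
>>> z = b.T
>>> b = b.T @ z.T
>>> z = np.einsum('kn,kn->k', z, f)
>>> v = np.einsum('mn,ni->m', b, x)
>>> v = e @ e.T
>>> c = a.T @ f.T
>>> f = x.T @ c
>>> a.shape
(3, 23)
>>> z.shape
(23,)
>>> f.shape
(3, 23)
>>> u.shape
(23,)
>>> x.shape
(23, 3)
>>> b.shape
(23, 23)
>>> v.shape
(7, 7)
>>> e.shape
(7, 3)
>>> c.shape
(23, 23)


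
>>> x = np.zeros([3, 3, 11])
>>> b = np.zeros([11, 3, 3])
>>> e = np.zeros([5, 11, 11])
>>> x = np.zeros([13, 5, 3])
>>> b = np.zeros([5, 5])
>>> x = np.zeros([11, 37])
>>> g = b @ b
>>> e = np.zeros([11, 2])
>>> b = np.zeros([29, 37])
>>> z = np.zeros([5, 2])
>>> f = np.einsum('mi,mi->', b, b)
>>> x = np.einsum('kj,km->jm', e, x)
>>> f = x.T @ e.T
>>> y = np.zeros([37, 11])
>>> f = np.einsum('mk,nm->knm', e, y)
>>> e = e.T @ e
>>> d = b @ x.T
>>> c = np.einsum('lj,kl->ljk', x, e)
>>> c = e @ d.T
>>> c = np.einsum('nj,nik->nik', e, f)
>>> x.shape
(2, 37)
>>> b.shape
(29, 37)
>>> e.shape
(2, 2)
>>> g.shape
(5, 5)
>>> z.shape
(5, 2)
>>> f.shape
(2, 37, 11)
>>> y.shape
(37, 11)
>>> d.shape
(29, 2)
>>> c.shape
(2, 37, 11)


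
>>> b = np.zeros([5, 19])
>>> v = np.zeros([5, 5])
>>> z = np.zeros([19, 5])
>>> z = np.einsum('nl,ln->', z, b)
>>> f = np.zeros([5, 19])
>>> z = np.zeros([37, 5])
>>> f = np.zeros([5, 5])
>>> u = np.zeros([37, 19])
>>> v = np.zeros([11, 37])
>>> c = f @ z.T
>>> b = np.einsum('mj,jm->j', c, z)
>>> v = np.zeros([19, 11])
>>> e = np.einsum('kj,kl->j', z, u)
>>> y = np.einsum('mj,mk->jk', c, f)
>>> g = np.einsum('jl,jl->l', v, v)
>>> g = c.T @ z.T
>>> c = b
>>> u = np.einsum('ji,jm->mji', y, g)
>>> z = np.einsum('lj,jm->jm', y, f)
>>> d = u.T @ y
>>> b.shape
(37,)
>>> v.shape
(19, 11)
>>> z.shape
(5, 5)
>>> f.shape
(5, 5)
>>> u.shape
(37, 37, 5)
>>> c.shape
(37,)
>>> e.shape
(5,)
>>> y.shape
(37, 5)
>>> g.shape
(37, 37)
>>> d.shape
(5, 37, 5)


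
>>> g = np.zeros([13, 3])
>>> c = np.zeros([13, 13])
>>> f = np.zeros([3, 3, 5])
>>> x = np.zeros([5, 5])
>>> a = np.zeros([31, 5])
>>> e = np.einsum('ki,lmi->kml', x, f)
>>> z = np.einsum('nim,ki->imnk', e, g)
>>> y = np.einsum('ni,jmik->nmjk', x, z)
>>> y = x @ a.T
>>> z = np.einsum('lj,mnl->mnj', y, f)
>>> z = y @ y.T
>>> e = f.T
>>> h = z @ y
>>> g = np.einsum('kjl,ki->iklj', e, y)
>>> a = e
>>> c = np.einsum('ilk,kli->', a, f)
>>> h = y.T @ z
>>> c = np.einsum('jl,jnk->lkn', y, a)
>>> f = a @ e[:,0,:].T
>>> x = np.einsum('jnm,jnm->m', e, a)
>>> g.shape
(31, 5, 3, 3)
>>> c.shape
(31, 3, 3)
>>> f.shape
(5, 3, 5)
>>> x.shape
(3,)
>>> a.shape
(5, 3, 3)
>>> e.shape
(5, 3, 3)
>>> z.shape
(5, 5)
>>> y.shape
(5, 31)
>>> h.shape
(31, 5)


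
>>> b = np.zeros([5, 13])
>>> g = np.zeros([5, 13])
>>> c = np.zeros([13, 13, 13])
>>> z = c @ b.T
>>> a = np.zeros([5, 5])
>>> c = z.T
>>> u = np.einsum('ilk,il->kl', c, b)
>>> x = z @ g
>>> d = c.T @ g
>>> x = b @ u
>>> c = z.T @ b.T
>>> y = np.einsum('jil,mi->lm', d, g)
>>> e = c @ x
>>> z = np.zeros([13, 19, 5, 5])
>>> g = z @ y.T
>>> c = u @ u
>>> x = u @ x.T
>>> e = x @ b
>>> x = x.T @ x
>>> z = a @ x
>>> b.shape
(5, 13)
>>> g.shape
(13, 19, 5, 13)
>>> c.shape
(13, 13)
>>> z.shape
(5, 5)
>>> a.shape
(5, 5)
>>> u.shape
(13, 13)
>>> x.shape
(5, 5)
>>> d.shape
(13, 13, 13)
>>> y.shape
(13, 5)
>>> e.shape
(13, 13)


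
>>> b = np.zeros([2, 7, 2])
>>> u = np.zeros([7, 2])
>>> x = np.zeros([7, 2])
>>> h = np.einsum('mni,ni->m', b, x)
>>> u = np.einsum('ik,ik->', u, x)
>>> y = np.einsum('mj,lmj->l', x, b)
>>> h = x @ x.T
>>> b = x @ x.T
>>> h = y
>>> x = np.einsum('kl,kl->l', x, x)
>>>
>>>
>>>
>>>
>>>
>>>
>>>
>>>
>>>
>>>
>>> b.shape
(7, 7)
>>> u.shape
()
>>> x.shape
(2,)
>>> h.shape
(2,)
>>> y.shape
(2,)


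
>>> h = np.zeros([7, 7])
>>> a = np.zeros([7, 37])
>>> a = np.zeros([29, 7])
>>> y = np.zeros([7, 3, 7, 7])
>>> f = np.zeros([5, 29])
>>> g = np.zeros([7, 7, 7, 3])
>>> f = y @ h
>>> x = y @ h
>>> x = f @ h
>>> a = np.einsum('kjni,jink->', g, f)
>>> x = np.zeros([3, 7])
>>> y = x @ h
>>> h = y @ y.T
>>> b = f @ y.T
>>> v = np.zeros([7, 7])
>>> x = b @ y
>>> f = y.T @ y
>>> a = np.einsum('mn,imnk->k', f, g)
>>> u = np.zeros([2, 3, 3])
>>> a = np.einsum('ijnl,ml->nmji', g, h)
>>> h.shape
(3, 3)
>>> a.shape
(7, 3, 7, 7)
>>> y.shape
(3, 7)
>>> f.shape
(7, 7)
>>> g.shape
(7, 7, 7, 3)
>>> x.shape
(7, 3, 7, 7)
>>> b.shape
(7, 3, 7, 3)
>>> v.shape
(7, 7)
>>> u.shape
(2, 3, 3)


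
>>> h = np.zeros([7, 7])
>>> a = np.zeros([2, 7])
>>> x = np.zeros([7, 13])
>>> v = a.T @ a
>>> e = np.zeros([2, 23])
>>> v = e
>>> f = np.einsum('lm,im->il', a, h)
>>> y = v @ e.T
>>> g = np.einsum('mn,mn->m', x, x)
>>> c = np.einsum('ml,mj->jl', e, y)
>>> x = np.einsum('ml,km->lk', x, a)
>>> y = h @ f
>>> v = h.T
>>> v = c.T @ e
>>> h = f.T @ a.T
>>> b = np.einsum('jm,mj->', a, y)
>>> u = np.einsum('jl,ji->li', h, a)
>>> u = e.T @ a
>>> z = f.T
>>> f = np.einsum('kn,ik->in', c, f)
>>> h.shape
(2, 2)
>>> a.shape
(2, 7)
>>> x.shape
(13, 2)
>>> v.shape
(23, 23)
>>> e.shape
(2, 23)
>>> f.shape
(7, 23)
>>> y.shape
(7, 2)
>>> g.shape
(7,)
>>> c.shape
(2, 23)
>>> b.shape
()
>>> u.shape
(23, 7)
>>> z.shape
(2, 7)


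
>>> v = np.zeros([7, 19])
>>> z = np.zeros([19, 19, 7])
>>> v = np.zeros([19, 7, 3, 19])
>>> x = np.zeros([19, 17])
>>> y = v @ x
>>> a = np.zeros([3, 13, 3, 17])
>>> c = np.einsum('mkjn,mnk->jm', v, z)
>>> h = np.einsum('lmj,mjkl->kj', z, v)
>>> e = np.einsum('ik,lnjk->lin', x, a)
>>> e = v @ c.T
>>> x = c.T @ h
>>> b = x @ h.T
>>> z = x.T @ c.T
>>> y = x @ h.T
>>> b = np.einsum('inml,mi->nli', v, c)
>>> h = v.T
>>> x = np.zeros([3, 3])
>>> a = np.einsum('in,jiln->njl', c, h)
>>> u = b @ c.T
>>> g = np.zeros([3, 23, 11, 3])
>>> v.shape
(19, 7, 3, 19)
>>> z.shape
(7, 3)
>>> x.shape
(3, 3)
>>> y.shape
(19, 3)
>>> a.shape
(19, 19, 7)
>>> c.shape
(3, 19)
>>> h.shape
(19, 3, 7, 19)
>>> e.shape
(19, 7, 3, 3)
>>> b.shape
(7, 19, 19)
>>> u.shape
(7, 19, 3)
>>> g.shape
(3, 23, 11, 3)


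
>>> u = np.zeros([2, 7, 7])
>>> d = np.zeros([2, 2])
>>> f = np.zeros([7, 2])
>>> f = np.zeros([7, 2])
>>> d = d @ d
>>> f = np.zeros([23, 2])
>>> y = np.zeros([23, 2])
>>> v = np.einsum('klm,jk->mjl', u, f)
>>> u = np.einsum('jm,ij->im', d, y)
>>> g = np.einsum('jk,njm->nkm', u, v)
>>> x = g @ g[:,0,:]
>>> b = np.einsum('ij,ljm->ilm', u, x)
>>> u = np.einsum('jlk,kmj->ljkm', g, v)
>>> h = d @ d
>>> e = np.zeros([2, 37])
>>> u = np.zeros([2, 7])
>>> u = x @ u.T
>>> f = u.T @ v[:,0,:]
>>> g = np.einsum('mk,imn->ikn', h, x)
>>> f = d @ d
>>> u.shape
(7, 2, 2)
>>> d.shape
(2, 2)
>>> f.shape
(2, 2)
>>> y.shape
(23, 2)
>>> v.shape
(7, 23, 7)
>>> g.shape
(7, 2, 7)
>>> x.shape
(7, 2, 7)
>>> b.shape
(23, 7, 7)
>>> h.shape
(2, 2)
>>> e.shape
(2, 37)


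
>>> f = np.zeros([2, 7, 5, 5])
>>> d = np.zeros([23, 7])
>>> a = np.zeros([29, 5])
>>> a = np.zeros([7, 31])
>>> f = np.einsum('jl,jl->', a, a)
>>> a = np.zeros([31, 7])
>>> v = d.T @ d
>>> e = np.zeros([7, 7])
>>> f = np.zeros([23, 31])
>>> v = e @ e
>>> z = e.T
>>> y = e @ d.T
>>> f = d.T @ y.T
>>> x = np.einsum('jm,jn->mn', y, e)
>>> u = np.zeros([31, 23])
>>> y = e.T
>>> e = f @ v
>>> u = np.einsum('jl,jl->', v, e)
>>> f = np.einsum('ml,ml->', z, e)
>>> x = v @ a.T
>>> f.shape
()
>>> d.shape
(23, 7)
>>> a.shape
(31, 7)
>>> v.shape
(7, 7)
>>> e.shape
(7, 7)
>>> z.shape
(7, 7)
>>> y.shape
(7, 7)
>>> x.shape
(7, 31)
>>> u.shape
()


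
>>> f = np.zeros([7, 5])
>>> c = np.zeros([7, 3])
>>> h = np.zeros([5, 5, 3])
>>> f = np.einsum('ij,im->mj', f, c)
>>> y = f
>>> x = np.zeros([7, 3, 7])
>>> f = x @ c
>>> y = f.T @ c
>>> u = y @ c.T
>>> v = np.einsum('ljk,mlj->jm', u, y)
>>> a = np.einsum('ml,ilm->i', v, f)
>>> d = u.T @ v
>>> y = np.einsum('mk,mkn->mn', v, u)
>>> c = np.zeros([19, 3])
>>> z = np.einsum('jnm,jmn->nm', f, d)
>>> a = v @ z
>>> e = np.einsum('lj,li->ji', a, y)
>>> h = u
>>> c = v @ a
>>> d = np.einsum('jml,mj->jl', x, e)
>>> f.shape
(7, 3, 3)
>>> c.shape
(3, 3)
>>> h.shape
(3, 3, 7)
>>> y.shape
(3, 7)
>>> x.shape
(7, 3, 7)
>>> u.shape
(3, 3, 7)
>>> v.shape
(3, 3)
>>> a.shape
(3, 3)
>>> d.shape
(7, 7)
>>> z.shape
(3, 3)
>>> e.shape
(3, 7)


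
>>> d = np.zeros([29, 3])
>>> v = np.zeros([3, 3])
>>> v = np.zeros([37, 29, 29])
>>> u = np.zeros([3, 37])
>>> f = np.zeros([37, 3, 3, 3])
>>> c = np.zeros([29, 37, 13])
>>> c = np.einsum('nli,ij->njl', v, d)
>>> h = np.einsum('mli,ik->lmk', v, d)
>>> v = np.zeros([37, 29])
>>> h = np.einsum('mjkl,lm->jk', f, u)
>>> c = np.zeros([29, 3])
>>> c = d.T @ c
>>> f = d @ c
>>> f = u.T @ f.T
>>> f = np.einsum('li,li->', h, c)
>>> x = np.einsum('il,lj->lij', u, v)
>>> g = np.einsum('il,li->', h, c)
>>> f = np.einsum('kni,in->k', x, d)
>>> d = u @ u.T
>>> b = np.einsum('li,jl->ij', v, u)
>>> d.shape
(3, 3)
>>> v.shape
(37, 29)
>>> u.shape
(3, 37)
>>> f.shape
(37,)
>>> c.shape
(3, 3)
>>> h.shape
(3, 3)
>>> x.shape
(37, 3, 29)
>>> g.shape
()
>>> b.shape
(29, 3)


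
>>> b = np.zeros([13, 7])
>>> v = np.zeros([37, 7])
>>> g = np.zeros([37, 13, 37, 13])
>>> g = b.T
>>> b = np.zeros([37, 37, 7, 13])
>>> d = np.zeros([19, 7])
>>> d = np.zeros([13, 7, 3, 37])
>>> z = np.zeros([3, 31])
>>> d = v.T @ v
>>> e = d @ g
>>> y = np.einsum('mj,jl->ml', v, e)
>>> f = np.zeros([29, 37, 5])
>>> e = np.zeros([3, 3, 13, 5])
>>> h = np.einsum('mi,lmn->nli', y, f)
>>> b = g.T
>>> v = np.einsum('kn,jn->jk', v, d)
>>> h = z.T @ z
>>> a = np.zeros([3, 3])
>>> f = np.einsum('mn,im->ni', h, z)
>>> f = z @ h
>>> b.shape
(13, 7)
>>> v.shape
(7, 37)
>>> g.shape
(7, 13)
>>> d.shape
(7, 7)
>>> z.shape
(3, 31)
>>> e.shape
(3, 3, 13, 5)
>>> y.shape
(37, 13)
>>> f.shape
(3, 31)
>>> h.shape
(31, 31)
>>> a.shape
(3, 3)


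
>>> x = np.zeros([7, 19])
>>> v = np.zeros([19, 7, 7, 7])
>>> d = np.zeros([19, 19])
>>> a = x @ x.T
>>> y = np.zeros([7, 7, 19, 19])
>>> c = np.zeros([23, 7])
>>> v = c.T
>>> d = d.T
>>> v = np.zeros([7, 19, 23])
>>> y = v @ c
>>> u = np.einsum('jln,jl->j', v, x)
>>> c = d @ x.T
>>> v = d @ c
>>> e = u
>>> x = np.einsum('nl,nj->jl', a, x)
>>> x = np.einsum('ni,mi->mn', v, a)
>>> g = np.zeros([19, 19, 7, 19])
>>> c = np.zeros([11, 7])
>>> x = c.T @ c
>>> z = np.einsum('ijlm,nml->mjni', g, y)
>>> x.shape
(7, 7)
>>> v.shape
(19, 7)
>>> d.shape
(19, 19)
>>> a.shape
(7, 7)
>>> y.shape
(7, 19, 7)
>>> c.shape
(11, 7)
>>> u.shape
(7,)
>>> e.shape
(7,)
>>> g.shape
(19, 19, 7, 19)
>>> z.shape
(19, 19, 7, 19)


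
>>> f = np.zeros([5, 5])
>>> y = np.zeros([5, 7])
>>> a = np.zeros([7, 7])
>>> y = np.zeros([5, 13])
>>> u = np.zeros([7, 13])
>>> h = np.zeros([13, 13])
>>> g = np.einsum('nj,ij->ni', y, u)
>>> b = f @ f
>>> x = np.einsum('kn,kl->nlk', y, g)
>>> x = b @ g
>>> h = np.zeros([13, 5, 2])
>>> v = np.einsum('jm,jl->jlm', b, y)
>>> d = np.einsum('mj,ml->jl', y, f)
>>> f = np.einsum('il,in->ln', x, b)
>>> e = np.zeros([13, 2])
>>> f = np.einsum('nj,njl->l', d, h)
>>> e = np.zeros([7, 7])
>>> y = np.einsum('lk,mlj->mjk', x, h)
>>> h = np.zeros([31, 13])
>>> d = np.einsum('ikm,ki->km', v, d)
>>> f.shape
(2,)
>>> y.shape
(13, 2, 7)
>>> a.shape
(7, 7)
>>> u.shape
(7, 13)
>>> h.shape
(31, 13)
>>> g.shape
(5, 7)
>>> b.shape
(5, 5)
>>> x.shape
(5, 7)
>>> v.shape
(5, 13, 5)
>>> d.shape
(13, 5)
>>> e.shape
(7, 7)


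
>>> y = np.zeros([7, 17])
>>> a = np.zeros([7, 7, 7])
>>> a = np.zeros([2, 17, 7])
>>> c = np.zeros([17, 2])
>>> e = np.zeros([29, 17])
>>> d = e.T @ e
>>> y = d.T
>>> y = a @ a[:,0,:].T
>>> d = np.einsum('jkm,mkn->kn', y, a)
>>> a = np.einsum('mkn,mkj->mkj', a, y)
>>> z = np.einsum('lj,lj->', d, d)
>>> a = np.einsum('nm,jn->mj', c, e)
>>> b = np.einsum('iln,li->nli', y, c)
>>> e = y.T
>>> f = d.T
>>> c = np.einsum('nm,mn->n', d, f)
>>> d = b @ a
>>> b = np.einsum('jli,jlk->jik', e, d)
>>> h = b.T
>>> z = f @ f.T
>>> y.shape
(2, 17, 2)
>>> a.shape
(2, 29)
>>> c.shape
(17,)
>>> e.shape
(2, 17, 2)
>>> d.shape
(2, 17, 29)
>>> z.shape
(7, 7)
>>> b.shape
(2, 2, 29)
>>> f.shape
(7, 17)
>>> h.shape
(29, 2, 2)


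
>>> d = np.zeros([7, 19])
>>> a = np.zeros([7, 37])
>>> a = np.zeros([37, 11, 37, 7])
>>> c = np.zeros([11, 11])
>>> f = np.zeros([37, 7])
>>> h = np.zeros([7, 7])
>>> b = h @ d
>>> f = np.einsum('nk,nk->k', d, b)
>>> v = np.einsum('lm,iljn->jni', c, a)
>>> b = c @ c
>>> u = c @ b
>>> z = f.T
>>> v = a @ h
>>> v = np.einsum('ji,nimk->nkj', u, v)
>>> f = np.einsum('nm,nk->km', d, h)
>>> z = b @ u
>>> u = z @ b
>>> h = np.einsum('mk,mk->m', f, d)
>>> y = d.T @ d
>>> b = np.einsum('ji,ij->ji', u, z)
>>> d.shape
(7, 19)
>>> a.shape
(37, 11, 37, 7)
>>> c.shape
(11, 11)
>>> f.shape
(7, 19)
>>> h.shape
(7,)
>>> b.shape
(11, 11)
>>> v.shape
(37, 7, 11)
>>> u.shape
(11, 11)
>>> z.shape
(11, 11)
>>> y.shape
(19, 19)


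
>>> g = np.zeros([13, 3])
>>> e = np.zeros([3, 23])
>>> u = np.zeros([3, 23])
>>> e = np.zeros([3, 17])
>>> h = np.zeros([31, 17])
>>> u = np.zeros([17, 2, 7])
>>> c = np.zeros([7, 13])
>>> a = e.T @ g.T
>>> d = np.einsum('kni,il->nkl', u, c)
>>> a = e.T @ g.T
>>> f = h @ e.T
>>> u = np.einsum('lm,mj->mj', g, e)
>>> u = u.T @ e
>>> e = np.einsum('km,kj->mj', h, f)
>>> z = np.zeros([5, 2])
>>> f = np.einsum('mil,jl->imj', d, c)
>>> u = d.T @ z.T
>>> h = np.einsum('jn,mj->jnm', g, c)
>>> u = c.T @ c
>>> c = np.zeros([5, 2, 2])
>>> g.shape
(13, 3)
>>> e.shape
(17, 3)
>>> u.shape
(13, 13)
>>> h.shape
(13, 3, 7)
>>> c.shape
(5, 2, 2)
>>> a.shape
(17, 13)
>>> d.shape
(2, 17, 13)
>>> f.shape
(17, 2, 7)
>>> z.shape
(5, 2)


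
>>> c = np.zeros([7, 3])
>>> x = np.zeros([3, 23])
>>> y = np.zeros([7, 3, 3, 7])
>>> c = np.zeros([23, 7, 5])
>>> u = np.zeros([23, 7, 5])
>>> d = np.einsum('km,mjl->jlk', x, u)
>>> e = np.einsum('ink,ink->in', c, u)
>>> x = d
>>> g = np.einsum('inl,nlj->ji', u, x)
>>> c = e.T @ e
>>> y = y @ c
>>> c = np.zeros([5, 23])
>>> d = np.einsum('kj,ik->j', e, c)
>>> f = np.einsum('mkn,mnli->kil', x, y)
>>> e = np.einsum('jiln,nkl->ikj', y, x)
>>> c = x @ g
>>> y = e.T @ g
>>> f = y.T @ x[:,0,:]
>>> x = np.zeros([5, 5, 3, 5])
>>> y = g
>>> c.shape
(7, 5, 23)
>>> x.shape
(5, 5, 3, 5)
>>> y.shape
(3, 23)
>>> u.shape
(23, 7, 5)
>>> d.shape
(7,)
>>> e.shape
(3, 5, 7)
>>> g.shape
(3, 23)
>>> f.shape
(23, 5, 3)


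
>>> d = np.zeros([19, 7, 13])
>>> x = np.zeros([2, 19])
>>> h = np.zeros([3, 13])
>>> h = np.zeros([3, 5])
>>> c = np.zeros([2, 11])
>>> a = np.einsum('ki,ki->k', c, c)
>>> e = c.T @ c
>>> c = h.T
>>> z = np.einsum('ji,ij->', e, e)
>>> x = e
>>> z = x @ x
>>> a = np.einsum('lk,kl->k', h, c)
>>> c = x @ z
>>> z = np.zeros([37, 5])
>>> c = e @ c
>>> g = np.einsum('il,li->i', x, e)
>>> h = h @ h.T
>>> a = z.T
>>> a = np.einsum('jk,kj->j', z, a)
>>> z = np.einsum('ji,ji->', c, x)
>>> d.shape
(19, 7, 13)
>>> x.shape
(11, 11)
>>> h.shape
(3, 3)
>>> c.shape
(11, 11)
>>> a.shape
(37,)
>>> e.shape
(11, 11)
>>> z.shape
()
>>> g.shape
(11,)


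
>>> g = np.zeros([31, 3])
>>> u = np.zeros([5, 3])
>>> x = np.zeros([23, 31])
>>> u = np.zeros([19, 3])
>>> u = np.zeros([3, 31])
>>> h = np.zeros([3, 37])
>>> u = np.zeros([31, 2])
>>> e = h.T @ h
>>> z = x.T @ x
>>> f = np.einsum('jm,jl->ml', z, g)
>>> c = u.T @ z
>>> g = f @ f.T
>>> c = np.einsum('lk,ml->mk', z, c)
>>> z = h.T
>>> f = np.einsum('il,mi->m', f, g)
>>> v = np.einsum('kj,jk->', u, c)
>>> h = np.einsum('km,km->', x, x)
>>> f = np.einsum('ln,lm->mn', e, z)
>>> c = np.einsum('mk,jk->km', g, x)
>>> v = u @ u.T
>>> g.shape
(31, 31)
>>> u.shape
(31, 2)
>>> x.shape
(23, 31)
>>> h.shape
()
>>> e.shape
(37, 37)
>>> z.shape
(37, 3)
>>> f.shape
(3, 37)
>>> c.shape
(31, 31)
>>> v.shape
(31, 31)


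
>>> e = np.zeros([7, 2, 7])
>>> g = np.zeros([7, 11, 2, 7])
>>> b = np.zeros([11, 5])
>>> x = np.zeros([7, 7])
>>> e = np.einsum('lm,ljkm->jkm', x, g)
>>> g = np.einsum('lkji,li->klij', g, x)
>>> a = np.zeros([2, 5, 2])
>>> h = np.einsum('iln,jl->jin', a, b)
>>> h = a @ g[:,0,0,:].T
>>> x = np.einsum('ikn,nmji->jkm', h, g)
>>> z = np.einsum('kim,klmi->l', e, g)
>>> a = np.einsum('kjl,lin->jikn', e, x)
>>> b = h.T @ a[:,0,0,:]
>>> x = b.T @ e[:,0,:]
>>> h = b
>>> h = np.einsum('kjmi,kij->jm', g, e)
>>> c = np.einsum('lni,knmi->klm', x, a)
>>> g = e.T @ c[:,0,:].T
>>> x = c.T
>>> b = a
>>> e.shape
(11, 2, 7)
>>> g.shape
(7, 2, 2)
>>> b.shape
(2, 5, 11, 7)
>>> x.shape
(11, 7, 2)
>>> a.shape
(2, 5, 11, 7)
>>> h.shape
(7, 7)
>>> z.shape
(7,)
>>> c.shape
(2, 7, 11)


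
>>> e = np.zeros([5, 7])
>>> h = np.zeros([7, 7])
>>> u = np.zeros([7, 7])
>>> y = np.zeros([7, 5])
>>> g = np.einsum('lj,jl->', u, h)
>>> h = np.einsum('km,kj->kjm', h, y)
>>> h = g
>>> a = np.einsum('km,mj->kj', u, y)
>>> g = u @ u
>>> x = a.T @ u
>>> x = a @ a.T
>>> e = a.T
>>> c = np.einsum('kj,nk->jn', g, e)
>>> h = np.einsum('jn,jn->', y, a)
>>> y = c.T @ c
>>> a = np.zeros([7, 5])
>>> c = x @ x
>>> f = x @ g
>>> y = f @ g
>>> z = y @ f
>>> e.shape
(5, 7)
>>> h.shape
()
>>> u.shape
(7, 7)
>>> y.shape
(7, 7)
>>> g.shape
(7, 7)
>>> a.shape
(7, 5)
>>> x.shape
(7, 7)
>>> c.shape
(7, 7)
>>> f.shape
(7, 7)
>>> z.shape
(7, 7)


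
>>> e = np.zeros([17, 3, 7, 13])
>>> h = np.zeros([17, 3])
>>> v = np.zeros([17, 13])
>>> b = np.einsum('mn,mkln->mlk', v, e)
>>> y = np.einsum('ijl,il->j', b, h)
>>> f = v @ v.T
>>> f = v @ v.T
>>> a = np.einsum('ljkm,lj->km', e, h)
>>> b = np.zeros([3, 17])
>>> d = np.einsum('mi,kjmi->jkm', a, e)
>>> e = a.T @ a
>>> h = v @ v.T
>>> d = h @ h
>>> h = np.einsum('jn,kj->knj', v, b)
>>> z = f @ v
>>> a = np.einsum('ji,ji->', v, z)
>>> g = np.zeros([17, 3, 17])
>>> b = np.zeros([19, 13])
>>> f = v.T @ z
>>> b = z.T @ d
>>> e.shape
(13, 13)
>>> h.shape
(3, 13, 17)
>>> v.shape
(17, 13)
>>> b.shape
(13, 17)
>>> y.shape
(7,)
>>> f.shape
(13, 13)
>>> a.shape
()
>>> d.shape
(17, 17)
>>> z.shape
(17, 13)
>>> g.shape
(17, 3, 17)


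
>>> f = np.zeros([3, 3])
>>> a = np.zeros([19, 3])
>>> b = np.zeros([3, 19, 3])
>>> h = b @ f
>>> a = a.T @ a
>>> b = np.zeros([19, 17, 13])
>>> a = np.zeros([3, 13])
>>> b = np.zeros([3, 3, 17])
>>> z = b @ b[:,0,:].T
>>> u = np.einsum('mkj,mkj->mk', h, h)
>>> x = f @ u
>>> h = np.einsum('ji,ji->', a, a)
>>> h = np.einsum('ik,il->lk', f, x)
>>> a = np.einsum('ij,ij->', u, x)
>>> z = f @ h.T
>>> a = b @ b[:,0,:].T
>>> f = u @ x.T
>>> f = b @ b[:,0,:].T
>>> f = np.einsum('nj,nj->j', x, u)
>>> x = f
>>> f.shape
(19,)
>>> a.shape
(3, 3, 3)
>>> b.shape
(3, 3, 17)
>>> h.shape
(19, 3)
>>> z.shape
(3, 19)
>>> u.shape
(3, 19)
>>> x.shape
(19,)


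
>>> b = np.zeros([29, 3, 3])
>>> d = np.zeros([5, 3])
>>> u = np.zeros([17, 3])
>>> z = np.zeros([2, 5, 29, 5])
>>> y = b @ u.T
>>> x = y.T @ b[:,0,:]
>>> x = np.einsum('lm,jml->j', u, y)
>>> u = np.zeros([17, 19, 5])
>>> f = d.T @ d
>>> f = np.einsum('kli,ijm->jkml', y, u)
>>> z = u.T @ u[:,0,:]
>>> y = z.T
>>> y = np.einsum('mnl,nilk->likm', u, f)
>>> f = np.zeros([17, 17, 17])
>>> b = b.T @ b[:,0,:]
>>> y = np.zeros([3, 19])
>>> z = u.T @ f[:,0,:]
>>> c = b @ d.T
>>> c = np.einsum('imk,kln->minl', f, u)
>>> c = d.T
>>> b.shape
(3, 3, 3)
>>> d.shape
(5, 3)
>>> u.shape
(17, 19, 5)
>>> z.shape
(5, 19, 17)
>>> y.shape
(3, 19)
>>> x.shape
(29,)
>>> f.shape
(17, 17, 17)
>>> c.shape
(3, 5)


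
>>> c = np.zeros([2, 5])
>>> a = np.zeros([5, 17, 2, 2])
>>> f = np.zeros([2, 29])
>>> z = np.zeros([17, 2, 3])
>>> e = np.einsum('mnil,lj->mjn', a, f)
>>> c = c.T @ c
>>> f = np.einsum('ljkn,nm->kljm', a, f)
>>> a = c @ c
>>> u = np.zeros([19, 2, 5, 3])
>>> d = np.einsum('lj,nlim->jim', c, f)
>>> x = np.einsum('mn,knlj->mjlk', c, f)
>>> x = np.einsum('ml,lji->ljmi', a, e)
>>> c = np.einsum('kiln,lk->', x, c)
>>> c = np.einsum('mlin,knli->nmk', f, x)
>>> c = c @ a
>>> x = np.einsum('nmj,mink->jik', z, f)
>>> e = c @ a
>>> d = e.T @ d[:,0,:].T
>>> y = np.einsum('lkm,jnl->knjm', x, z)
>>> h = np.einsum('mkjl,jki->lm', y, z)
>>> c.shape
(29, 2, 5)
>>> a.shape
(5, 5)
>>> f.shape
(2, 5, 17, 29)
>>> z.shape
(17, 2, 3)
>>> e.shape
(29, 2, 5)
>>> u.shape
(19, 2, 5, 3)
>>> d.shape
(5, 2, 5)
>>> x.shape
(3, 5, 29)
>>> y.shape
(5, 2, 17, 29)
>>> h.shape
(29, 5)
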